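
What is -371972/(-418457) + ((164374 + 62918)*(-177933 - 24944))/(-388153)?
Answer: 19296167088981104/162425339921 ≈ 1.1880e+5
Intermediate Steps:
-371972/(-418457) + ((164374 + 62918)*(-177933 - 24944))/(-388153) = -371972*(-1/418457) + (227292*(-202877))*(-1/388153) = 371972/418457 - 46112319084*(-1/388153) = 371972/418457 + 46112319084/388153 = 19296167088981104/162425339921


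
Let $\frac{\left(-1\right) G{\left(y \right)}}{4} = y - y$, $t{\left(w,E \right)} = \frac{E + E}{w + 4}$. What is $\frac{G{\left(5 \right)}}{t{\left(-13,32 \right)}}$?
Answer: $0$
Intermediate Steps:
$t{\left(w,E \right)} = \frac{2 E}{4 + w}$
$G{\left(y \right)} = 0$ ($G{\left(y \right)} = - 4 \left(y - y\right) = \left(-4\right) 0 = 0$)
$\frac{G{\left(5 \right)}}{t{\left(-13,32 \right)}} = \frac{0}{2 \cdot 32 \frac{1}{4 - 13}} = \frac{0}{2 \cdot 32 \frac{1}{-9}} = \frac{0}{2 \cdot 32 \left(- \frac{1}{9}\right)} = \frac{0}{- \frac{64}{9}} = 0 \left(- \frac{9}{64}\right) = 0$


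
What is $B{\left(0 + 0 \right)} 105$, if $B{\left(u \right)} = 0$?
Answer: $0$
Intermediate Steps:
$B{\left(0 + 0 \right)} 105 = 0 \cdot 105 = 0$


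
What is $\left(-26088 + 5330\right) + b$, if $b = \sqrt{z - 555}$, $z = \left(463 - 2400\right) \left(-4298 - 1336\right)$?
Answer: $-20758 + \sqrt{10912503} \approx -17455.0$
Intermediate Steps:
$z = 10913058$ ($z = \left(-1937\right) \left(-5634\right) = 10913058$)
$b = \sqrt{10912503}$ ($b = \sqrt{10913058 - 555} = \sqrt{10912503} \approx 3303.4$)
$\left(-26088 + 5330\right) + b = \left(-26088 + 5330\right) + \sqrt{10912503} = -20758 + \sqrt{10912503}$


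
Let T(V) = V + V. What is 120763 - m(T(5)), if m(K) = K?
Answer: 120753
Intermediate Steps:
T(V) = 2*V
120763 - m(T(5)) = 120763 - 2*5 = 120763 - 1*10 = 120763 - 10 = 120753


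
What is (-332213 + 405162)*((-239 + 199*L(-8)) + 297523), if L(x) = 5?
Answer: 21759154771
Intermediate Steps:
(-332213 + 405162)*((-239 + 199*L(-8)) + 297523) = (-332213 + 405162)*((-239 + 199*5) + 297523) = 72949*((-239 + 995) + 297523) = 72949*(756 + 297523) = 72949*298279 = 21759154771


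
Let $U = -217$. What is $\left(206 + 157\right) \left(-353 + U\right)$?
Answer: $-206910$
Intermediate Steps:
$\left(206 + 157\right) \left(-353 + U\right) = \left(206 + 157\right) \left(-353 - 217\right) = 363 \left(-570\right) = -206910$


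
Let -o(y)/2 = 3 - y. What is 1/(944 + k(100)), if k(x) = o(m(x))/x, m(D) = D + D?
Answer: 50/47397 ≈ 0.0010549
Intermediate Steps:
m(D) = 2*D
o(y) = -6 + 2*y (o(y) = -2*(3 - y) = -6 + 2*y)
k(x) = (-6 + 4*x)/x (k(x) = (-6 + 2*(2*x))/x = (-6 + 4*x)/x)
1/(944 + k(100)) = 1/(944 + (4 - 6/100)) = 1/(944 + (4 - 6*1/100)) = 1/(944 + (4 - 3/50)) = 1/(944 + 197/50) = 1/(47397/50) = 50/47397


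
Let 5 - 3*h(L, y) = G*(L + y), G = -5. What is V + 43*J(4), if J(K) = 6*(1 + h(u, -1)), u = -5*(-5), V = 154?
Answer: 11162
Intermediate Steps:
u = 25
h(L, y) = 5/3 + 5*L/3 + 5*y/3 (h(L, y) = 5/3 - (-5)*(L + y)/3 = 5/3 - (-5*L - 5*y)/3 = 5/3 + (5*L/3 + 5*y/3) = 5/3 + 5*L/3 + 5*y/3)
J(K) = 256 (J(K) = 6*(1 + (5/3 + (5/3)*25 + (5/3)*(-1))) = 6*(1 + (5/3 + 125/3 - 5/3)) = 6*(1 + 125/3) = 6*(128/3) = 256)
V + 43*J(4) = 154 + 43*256 = 154 + 11008 = 11162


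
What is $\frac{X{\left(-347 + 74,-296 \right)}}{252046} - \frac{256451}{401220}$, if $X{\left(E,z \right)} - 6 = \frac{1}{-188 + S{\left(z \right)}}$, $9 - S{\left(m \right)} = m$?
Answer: $- \frac{420127746979}{657318324780} \approx -0.63915$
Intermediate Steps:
$S{\left(m \right)} = 9 - m$
$X{\left(E,z \right)} = 6 + \frac{1}{-179 - z}$ ($X{\left(E,z \right)} = 6 + \frac{1}{-188 - \left(-9 + z\right)} = 6 + \frac{1}{-179 - z}$)
$\frac{X{\left(-347 + 74,-296 \right)}}{252046} - \frac{256451}{401220} = \frac{\frac{1}{179 - 296} \left(1073 + 6 \left(-296\right)\right)}{252046} - \frac{256451}{401220} = \frac{1073 - 1776}{-117} \cdot \frac{1}{252046} - \frac{256451}{401220} = \left(- \frac{1}{117}\right) \left(-703\right) \frac{1}{252046} - \frac{256451}{401220} = \frac{703}{117} \cdot \frac{1}{252046} - \frac{256451}{401220} = \frac{703}{29489382} - \frac{256451}{401220} = - \frac{420127746979}{657318324780}$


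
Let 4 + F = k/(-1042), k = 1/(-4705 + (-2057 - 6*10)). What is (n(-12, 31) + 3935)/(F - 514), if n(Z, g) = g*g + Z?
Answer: -34718031216/3682215431 ≈ -9.4286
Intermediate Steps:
k = -1/6822 (k = 1/(-4705 + (-2057 - 60)) = 1/(-4705 - 2117) = 1/(-6822) = -1/6822 ≈ -0.00014658)
n(Z, g) = Z + g² (n(Z, g) = g² + Z = Z + g²)
F = -28434095/7108524 (F = -4 - 1/6822/(-1042) = -4 - 1/6822*(-1/1042) = -4 + 1/7108524 = -28434095/7108524 ≈ -4.0000)
(n(-12, 31) + 3935)/(F - 514) = ((-12 + 31²) + 3935)/(-28434095/7108524 - 514) = ((-12 + 961) + 3935)/(-3682215431/7108524) = (949 + 3935)*(-7108524/3682215431) = 4884*(-7108524/3682215431) = -34718031216/3682215431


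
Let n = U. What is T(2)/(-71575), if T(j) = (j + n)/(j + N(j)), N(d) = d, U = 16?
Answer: -9/143150 ≈ -6.2871e-5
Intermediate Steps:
n = 16
T(j) = (16 + j)/(2*j) (T(j) = (j + 16)/(j + j) = (16 + j)/((2*j)) = (16 + j)*(1/(2*j)) = (16 + j)/(2*j))
T(2)/(-71575) = ((1/2)*(16 + 2)/2)/(-71575) = ((1/2)*(1/2)*18)*(-1/71575) = (9/2)*(-1/71575) = -9/143150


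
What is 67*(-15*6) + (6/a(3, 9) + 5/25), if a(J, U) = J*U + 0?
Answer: -271331/45 ≈ -6029.6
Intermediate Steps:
a(J, U) = J*U
67*(-15*6) + (6/a(3, 9) + 5/25) = 67*(-15*6) + (6/((3*9)) + 5/25) = 67*(-90) + (6/27 + 5*(1/25)) = -6030 + (6*(1/27) + 1/5) = -6030 + (2/9 + 1/5) = -6030 + 19/45 = -271331/45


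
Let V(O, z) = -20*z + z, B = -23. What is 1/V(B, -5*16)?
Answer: 1/1520 ≈ 0.00065789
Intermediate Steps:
V(O, z) = -19*z
1/V(B, -5*16) = 1/(-(-95)*16) = 1/(-19*(-80)) = 1/1520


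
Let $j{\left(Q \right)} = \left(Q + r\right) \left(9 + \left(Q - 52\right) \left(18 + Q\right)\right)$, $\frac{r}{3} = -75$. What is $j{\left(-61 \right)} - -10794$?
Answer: $-1381454$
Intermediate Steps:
$r = -225$ ($r = 3 \left(-75\right) = -225$)
$j{\left(Q \right)} = \left(-225 + Q\right) \left(9 + \left(-52 + Q\right) \left(18 + Q\right)\right)$ ($j{\left(Q \right)} = \left(Q - 225\right) \left(9 + \left(Q - 52\right) \left(18 + Q\right)\right) = \left(-225 + Q\right) \left(9 + \left(-52 + Q\right) \left(18 + Q\right)\right)$)
$j{\left(-61 \right)} - -10794 = \left(208575 + \left(-61\right)^{3} - 259 \left(-61\right)^{2} + 6723 \left(-61\right)\right) - -10794 = \left(208575 - 226981 - 963739 - 410103\right) + 10794 = -1392248 + 10794 = -1381454$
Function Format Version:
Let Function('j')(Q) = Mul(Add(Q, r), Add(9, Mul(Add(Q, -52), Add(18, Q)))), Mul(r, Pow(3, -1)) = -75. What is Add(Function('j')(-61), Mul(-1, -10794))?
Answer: -1381454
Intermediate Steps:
r = -225 (r = Mul(3, -75) = -225)
Function('j')(Q) = Mul(Add(-225, Q), Add(9, Mul(Add(-52, Q), Add(18, Q)))) (Function('j')(Q) = Mul(Add(Q, -225), Add(9, Mul(Add(Q, -52), Add(18, Q)))) = Mul(Add(-225, Q), Add(9, Mul(Add(-52, Q), Add(18, Q)))))
Add(Function('j')(-61), Mul(-1, -10794)) = Add(Add(208575, Pow(-61, 3), Mul(-259, Pow(-61, 2)), Mul(6723, -61)), Mul(-1, -10794)) = Add(Add(208575, -226981, Mul(-259, 3721), -410103), 10794) = Add(Add(208575, -226981, -963739, -410103), 10794) = Add(-1392248, 10794) = -1381454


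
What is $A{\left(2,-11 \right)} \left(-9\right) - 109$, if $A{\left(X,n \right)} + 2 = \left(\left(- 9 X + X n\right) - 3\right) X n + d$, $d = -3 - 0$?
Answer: $-8578$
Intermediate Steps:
$d = -3$ ($d = -3 + 0 = -3$)
$A{\left(X,n \right)} = -5 + X n \left(-3 - 9 X + X n\right)$ ($A{\left(X,n \right)} = -2 + \left(\left(\left(- 9 X + X n\right) - 3\right) X n - 3\right) = -2 + \left(\left(-3 - 9 X + X n\right) X n - 3\right) = -2 + \left(X \left(-3 - 9 X + X n\right) n - 3\right) = -2 + \left(X n \left(-3 - 9 X + X n\right) - 3\right) = -2 + \left(-3 + X n \left(-3 - 9 X + X n\right)\right) = -5 + X n \left(-3 - 9 X + X n\right)$)
$A{\left(2,-11 \right)} \left(-9\right) - 109 = \left(-5 + 2^{2} \left(-11\right)^{2} - - 99 \cdot 2^{2} - 6 \left(-11\right)\right) \left(-9\right) - 109 = \left(-5 + 4 \cdot 121 - \left(-99\right) 4 + 66\right) \left(-9\right) - 109 = \left(-5 + 484 + 396 + 66\right) \left(-9\right) - 109 = 941 \left(-9\right) - 109 = -8469 - 109 = -8578$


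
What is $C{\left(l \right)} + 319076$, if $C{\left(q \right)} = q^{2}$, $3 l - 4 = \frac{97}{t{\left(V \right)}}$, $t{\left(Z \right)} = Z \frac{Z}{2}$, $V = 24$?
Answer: $\frac{238190517697}{746496} \approx 3.1908 \cdot 10^{5}$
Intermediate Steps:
$t{\left(Z \right)} = \frac{Z^{2}}{2}$ ($t{\left(Z \right)} = Z Z \frac{1}{2} = Z \frac{Z}{2} = \frac{Z^{2}}{2}$)
$l = \frac{1249}{864}$ ($l = \frac{4}{3} + \frac{97 \frac{1}{\frac{1}{2} \cdot 24^{2}}}{3} = \frac{4}{3} + \frac{97 \frac{1}{\frac{1}{2} \cdot 576}}{3} = \frac{4}{3} + \frac{97 \cdot \frac{1}{288}}{3} = \frac{4}{3} + \frac{1}{3} \cdot \frac{97}{288} = \frac{4}{3} + \frac{97}{864} = \frac{1249}{864} \approx 1.4456$)
$C{\left(l \right)} + 319076 = \left(\frac{1249}{864}\right)^{2} + 319076 = \frac{1560001}{746496} + 319076 = \frac{238190517697}{746496}$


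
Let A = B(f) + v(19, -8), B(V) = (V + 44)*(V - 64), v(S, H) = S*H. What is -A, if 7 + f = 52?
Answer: 1843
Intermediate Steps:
f = 45 (f = -7 + 52 = 45)
v(S, H) = H*S
B(V) = (-64 + V)*(44 + V) (B(V) = (44 + V)*(-64 + V) = (-64 + V)*(44 + V))
A = -1843 (A = (-2816 + 45² - 20*45) - 8*19 = (-2816 + 2025 - 900) - 152 = -1691 - 152 = -1843)
-A = -1*(-1843) = 1843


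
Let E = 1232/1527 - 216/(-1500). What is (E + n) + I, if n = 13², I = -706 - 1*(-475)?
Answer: -11652764/190875 ≈ -61.049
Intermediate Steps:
I = -231 (I = -706 + 475 = -231)
n = 169
E = 181486/190875 (E = 1232*(1/1527) - 216*(-1/1500) = 1232/1527 + 18/125 = 181486/190875 ≈ 0.95081)
(E + n) + I = (181486/190875 + 169) - 231 = 32439361/190875 - 231 = -11652764/190875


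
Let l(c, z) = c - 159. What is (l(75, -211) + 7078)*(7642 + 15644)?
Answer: 162862284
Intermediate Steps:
l(c, z) = -159 + c
(l(75, -211) + 7078)*(7642 + 15644) = ((-159 + 75) + 7078)*(7642 + 15644) = (-84 + 7078)*23286 = 6994*23286 = 162862284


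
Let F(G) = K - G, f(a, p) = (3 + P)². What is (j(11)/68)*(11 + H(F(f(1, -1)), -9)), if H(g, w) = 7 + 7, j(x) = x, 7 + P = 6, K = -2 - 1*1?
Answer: 275/68 ≈ 4.0441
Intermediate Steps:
K = -3 (K = -2 - 1 = -3)
P = -1 (P = -7 + 6 = -1)
f(a, p) = 4 (f(a, p) = (3 - 1)² = 2² = 4)
F(G) = -3 - G
H(g, w) = 14
(j(11)/68)*(11 + H(F(f(1, -1)), -9)) = (11/68)*(11 + 14) = (11*(1/68))*25 = (11/68)*25 = 275/68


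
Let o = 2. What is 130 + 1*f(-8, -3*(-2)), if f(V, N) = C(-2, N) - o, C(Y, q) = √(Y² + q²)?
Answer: 128 + 2*√10 ≈ 134.32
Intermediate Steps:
f(V, N) = -2 + √(4 + N²) (f(V, N) = √((-2)² + N²) - 1*2 = √(4 + N²) - 2 = -2 + √(4 + N²))
130 + 1*f(-8, -3*(-2)) = 130 + 1*(-2 + √(4 + (-3*(-2))²)) = 130 + 1*(-2 + √(4 + 6²)) = 130 + 1*(-2 + √(4 + 36)) = 130 + 1*(-2 + √40) = 130 + 1*(-2 + 2*√10) = 130 + (-2 + 2*√10) = 128 + 2*√10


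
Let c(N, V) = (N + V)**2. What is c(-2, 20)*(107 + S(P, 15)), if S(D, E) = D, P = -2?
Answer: 34020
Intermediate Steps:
c(-2, 20)*(107 + S(P, 15)) = (-2 + 20)**2*(107 - 2) = 18**2*105 = 324*105 = 34020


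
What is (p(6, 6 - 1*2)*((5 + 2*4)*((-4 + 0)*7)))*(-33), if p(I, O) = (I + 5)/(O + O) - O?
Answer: -63063/2 ≈ -31532.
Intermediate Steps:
p(I, O) = -O + (5 + I)/(2*O) (p(I, O) = (5 + I)/((2*O)) - O = (5 + I)*(1/(2*O)) - O = (5 + I)/(2*O) - O = -O + (5 + I)/(2*O))
(p(6, 6 - 1*2)*((5 + 2*4)*((-4 + 0)*7)))*(-33) = (((5 + 6 - 2*(6 - 1*2)²)/(2*(6 - 1*2)))*((5 + 2*4)*((-4 + 0)*7)))*(-33) = (((5 + 6 - 2*(6 - 2)²)/(2*(6 - 2)))*((5 + 8)*(-4*7)))*(-33) = (((½)*(5 + 6 - 2*4²)/4)*(13*(-28)))*(-33) = (((½)*(¼)*(5 + 6 - 2*16))*(-364))*(-33) = (((½)*(¼)*(5 + 6 - 32))*(-364))*(-33) = (((½)*(¼)*(-21))*(-364))*(-33) = -21/8*(-364)*(-33) = (1911/2)*(-33) = -63063/2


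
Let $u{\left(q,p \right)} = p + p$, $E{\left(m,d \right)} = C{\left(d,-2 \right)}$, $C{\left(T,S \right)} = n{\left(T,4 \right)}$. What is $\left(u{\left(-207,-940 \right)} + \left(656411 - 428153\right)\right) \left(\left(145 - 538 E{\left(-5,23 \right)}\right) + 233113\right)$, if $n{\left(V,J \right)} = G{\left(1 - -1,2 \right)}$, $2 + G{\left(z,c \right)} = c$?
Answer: $52804479524$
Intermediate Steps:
$G{\left(z,c \right)} = -2 + c$
$n{\left(V,J \right)} = 0$ ($n{\left(V,J \right)} = -2 + 2 = 0$)
$C{\left(T,S \right)} = 0$
$E{\left(m,d \right)} = 0$
$u{\left(q,p \right)} = 2 p$
$\left(u{\left(-207,-940 \right)} + \left(656411 - 428153\right)\right) \left(\left(145 - 538 E{\left(-5,23 \right)}\right) + 233113\right) = \left(2 \left(-940\right) + \left(656411 - 428153\right)\right) \left(\left(145 - 0\right) + 233113\right) = \left(-1880 + \left(656411 - 428153\right)\right) \left(\left(145 + 0\right) + 233113\right) = \left(-1880 + 228258\right) \left(145 + 233113\right) = 226378 \cdot 233258 = 52804479524$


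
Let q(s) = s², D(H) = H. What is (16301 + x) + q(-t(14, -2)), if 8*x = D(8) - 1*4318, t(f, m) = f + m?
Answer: 63625/4 ≈ 15906.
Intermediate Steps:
x = -2155/4 (x = (8 - 1*4318)/8 = (8 - 4318)/8 = (⅛)*(-4310) = -2155/4 ≈ -538.75)
(16301 + x) + q(-t(14, -2)) = (16301 - 2155/4) + (-(14 - 2))² = 63049/4 + (-1*12)² = 63049/4 + (-12)² = 63049/4 + 144 = 63625/4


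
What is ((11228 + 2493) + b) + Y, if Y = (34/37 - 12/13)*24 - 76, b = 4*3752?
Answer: 13782045/481 ≈ 28653.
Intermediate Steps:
b = 15008
Y = -36604/481 (Y = (34*(1/37) - 12*1/13)*24 - 76 = (34/37 - 12/13)*24 - 76 = -2/481*24 - 76 = -48/481 - 76 = -36604/481 ≈ -76.100)
((11228 + 2493) + b) + Y = ((11228 + 2493) + 15008) - 36604/481 = (13721 + 15008) - 36604/481 = 28729 - 36604/481 = 13782045/481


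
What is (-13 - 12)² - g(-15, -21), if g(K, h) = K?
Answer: 640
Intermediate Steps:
(-13 - 12)² - g(-15, -21) = (-13 - 12)² - 1*(-15) = (-25)² + 15 = 625 + 15 = 640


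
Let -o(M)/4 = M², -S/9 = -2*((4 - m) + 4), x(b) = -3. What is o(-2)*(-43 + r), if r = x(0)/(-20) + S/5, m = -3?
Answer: 52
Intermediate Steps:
S = 198 (S = -(-18)*((4 - 1*(-3)) + 4) = -(-18)*((4 + 3) + 4) = -(-18)*(7 + 4) = -(-18)*11 = -9*(-22) = 198)
o(M) = -4*M²
r = 159/4 (r = -3/(-20) + 198/5 = -3*(-1/20) + 198*(⅕) = 3/20 + 198/5 = 159/4 ≈ 39.750)
o(-2)*(-43 + r) = (-4*(-2)²)*(-43 + 159/4) = -4*4*(-13/4) = -16*(-13/4) = 52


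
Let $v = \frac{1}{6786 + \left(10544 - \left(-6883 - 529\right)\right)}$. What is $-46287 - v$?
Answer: $- \frac{1145232955}{24742} \approx -46287.0$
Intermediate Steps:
$v = \frac{1}{24742}$ ($v = \frac{1}{6786 + \left(10544 - \left(-6883 - 529\right)\right)} = \frac{1}{6786 + \left(10544 - -7412\right)} = \frac{1}{6786 + \left(10544 + 7412\right)} = \frac{1}{6786 + 17956} = \frac{1}{24742} \approx 4.0417 \cdot 10^{-5}$)
$-46287 - v = -46287 - \frac{1}{24742} = - \frac{1145232955}{24742}$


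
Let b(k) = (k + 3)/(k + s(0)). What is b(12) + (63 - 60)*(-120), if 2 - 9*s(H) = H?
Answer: -7893/22 ≈ -358.77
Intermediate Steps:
s(H) = 2/9 - H/9
b(k) = (3 + k)/(2/9 + k) (b(k) = (k + 3)/(k + (2/9 - ⅑*0)) = (3 + k)/(k + (2/9 + 0)) = (3 + k)/(k + 2/9) = (3 + k)/(2/9 + k))
b(12) + (63 - 60)*(-120) = 9*(3 + 12)/(2 + 9*12) + (63 - 60)*(-120) = 9*15/(2 + 108) + 3*(-120) = 9*15/110 - 360 = 9*(1/110)*15 - 360 = 27/22 - 360 = -7893/22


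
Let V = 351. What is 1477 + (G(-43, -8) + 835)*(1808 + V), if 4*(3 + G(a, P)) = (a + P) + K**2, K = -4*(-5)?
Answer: 7944551/4 ≈ 1.9861e+6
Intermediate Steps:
K = 20
G(a, P) = 97 + P/4 + a/4 (G(a, P) = -3 + ((a + P) + 20**2)/4 = -3 + ((P + a) + 400)/4 = -3 + (400 + P + a)/4 = -3 + (100 + P/4 + a/4) = 97 + P/4 + a/4)
1477 + (G(-43, -8) + 835)*(1808 + V) = 1477 + ((97 + (1/4)*(-8) + (1/4)*(-43)) + 835)*(1808 + 351) = 1477 + ((97 - 2 - 43/4) + 835)*2159 = 1477 + (337/4 + 835)*2159 = 1477 + (3677/4)*2159 = 1477 + 7938643/4 = 7944551/4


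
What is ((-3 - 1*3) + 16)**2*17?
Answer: 1700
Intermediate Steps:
((-3 - 1*3) + 16)**2*17 = ((-3 - 3) + 16)**2*17 = (-6 + 16)**2*17 = 10**2*17 = 100*17 = 1700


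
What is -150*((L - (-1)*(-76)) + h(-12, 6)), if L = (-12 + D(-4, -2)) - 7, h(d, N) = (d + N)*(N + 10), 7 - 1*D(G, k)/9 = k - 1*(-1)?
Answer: 17850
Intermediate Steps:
D(G, k) = 54 - 9*k (D(G, k) = 63 - 9*(k - 1*(-1)) = 63 - 9*(k + 1) = 63 - 9*(1 + k) = 63 + (-9 - 9*k) = 54 - 9*k)
h(d, N) = (10 + N)*(N + d) (h(d, N) = (N + d)*(10 + N) = (10 + N)*(N + d))
L = 53 (L = (-12 + (54 - 9*(-2))) - 7 = (-12 + (54 + 18)) - 7 = (-12 + 72) - 7 = 60 - 7 = 53)
-150*((L - (-1)*(-76)) + h(-12, 6)) = -150*((53 - (-1)*(-76)) + (6² + 10*6 + 10*(-12) + 6*(-12))) = -150*((53 - 1*76) + (36 + 60 - 120 - 72)) = -150*((53 - 76) - 96) = -150*(-23 - 96) = -150*(-119) = 17850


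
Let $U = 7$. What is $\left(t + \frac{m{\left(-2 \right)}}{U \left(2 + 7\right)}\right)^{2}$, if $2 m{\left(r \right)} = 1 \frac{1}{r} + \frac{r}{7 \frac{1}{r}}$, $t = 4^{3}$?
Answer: $\frac{12745732609}{3111696} \approx 4096.1$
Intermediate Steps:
$t = 64$
$m{\left(r \right)} = \frac{1}{2 r} + \frac{r^{2}}{14}$ ($m{\left(r \right)} = \frac{1 \frac{1}{r} + \frac{r}{7 \frac{1}{r}}}{2} = \frac{\frac{1}{r} + r \frac{r}{7}}{2} = \frac{\frac{1}{r} + \frac{r^{2}}{7}}{2} = \frac{1}{2 r} + \frac{r^{2}}{14}$)
$\left(t + \frac{m{\left(-2 \right)}}{U \left(2 + 7\right)}\right)^{2} = \left(64 + \frac{\frac{1}{14} \frac{1}{-2} \left(7 + \left(-2\right)^{3}\right)}{7 \left(2 + 7\right)}\right)^{2} = \left(64 + \frac{\frac{1}{14} \left(- \frac{1}{2}\right) \left(7 - 8\right)}{7 \cdot 9}\right)^{2} = \left(64 + \frac{\frac{1}{14} \left(- \frac{1}{2}\right) \left(-1\right)}{63}\right)^{2} = \left(64 + \frac{1}{28} \cdot \frac{1}{63}\right)^{2} = \left(64 + \frac{1}{1764}\right)^{2} = \left(\frac{112897}{1764}\right)^{2} = \frac{12745732609}{3111696}$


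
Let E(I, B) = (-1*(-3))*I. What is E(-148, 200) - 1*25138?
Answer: -25582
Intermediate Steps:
E(I, B) = 3*I
E(-148, 200) - 1*25138 = 3*(-148) - 1*25138 = -444 - 25138 = -25582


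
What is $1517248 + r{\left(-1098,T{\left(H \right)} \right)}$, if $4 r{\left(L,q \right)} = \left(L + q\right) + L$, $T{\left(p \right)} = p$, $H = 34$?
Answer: $\frac{3033415}{2} \approx 1.5167 \cdot 10^{6}$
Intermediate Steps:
$r{\left(L,q \right)} = \frac{L}{2} + \frac{q}{4}$ ($r{\left(L,q \right)} = \frac{\left(L + q\right) + L}{4} = \frac{q + 2 L}{4} = \frac{L}{2} + \frac{q}{4}$)
$1517248 + r{\left(-1098,T{\left(H \right)} \right)} = 1517248 + \left(\frac{1}{2} \left(-1098\right) + \frac{1}{4} \cdot 34\right) = 1517248 + \left(-549 + \frac{17}{2}\right) = 1517248 - \frac{1081}{2} = \frac{3033415}{2}$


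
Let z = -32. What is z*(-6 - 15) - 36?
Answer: 636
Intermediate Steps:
z*(-6 - 15) - 36 = -32*(-6 - 15) - 36 = -32*(-21) - 36 = 672 - 36 = 636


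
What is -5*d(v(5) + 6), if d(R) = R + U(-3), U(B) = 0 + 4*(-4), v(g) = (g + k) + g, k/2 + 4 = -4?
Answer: 80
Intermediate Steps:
k = -16 (k = -8 + 2*(-4) = -8 - 8 = -16)
v(g) = -16 + 2*g (v(g) = (g - 16) + g = (-16 + g) + g = -16 + 2*g)
U(B) = -16 (U(B) = 0 - 16 = -16)
d(R) = -16 + R (d(R) = R - 16 = -16 + R)
-5*d(v(5) + 6) = -5*(-16 + ((-16 + 2*5) + 6)) = -5*(-16 + ((-16 + 10) + 6)) = -5*(-16 + (-6 + 6)) = -5*(-16 + 0) = -5*(-16) = 80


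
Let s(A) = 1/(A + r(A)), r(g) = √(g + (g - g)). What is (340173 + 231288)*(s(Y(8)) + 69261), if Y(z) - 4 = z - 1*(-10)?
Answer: 277059912734/7 - 17317*√22/14 ≈ 3.9580e+10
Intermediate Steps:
r(g) = √g (r(g) = √(g + 0) = √g)
Y(z) = 14 + z (Y(z) = 4 + (z - 1*(-10)) = 4 + (z + 10) = 4 + (10 + z) = 14 + z)
s(A) = 1/(A + √A)
(340173 + 231288)*(s(Y(8)) + 69261) = (340173 + 231288)*(1/((14 + 8) + √(14 + 8)) + 69261) = 571461*(1/(22 + √22) + 69261) = 571461*(69261 + 1/(22 + √22)) = 39579960321 + 571461/(22 + √22)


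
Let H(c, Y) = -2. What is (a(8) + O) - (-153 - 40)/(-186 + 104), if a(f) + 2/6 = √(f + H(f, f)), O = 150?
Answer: 36239/246 + √6 ≈ 149.76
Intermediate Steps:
a(f) = -⅓ + √(-2 + f) (a(f) = -⅓ + √(f - 2) = -⅓ + √(-2 + f))
(a(8) + O) - (-153 - 40)/(-186 + 104) = ((-⅓ + √(-2 + 8)) + 150) - (-153 - 40)/(-186 + 104) = ((-⅓ + √6) + 150) - (-193)/(-82) = (449/3 + √6) - (-193)*(-1)/82 = (449/3 + √6) - 1*193/82 = (449/3 + √6) - 193/82 = 36239/246 + √6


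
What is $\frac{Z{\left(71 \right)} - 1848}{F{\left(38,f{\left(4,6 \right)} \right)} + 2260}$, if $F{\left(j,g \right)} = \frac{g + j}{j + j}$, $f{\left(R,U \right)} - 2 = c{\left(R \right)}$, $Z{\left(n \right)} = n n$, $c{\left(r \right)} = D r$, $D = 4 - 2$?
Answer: $\frac{60667}{42952} \approx 1.4124$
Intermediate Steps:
$D = 2$
$c{\left(r \right)} = 2 r$
$Z{\left(n \right)} = n^{2}$
$f{\left(R,U \right)} = 2 + 2 R$
$F{\left(j,g \right)} = \frac{g + j}{2 j}$
$\frac{Z{\left(71 \right)} - 1848}{F{\left(38,f{\left(4,6 \right)} \right)} + 2260} = \frac{71^{2} - 1848}{\frac{\left(2 + 2 \cdot 4\right) + 38}{2 \cdot 38} + 2260} = \frac{5041 - 1848}{\frac{1}{2} \cdot \frac{1}{38} \left(\left(2 + 8\right) + 38\right) + 2260} = \frac{3193}{\frac{1}{2} \cdot \frac{1}{38} \left(10 + 38\right) + 2260} = \frac{3193}{\frac{1}{2} \cdot \frac{1}{38} \cdot 48 + 2260} = \frac{3193}{\frac{12}{19} + 2260} = \frac{3193}{\frac{42952}{19}} = 3193 \cdot \frac{19}{42952} = \frac{60667}{42952}$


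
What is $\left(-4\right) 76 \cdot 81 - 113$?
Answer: $-24737$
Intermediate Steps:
$\left(-4\right) 76 \cdot 81 - 113 = \left(-304\right) 81 - 113 = -24624 - 113 = -24737$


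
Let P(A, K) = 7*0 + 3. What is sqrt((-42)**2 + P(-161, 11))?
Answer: sqrt(1767) ≈ 42.036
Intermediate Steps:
P(A, K) = 3 (P(A, K) = 0 + 3 = 3)
sqrt((-42)**2 + P(-161, 11)) = sqrt((-42)**2 + 3) = sqrt(1764 + 3) = sqrt(1767)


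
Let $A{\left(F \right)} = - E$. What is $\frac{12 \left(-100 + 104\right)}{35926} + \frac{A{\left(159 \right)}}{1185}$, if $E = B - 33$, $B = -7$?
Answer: $\frac{149392}{4257231} \approx 0.035091$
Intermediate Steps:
$E = -40$ ($E = -7 - 33 = -40$)
$A{\left(F \right)} = 40$ ($A{\left(F \right)} = \left(-1\right) \left(-40\right) = 40$)
$\frac{12 \left(-100 + 104\right)}{35926} + \frac{A{\left(159 \right)}}{1185} = \frac{12 \left(-100 + 104\right)}{35926} + \frac{40}{1185} = 12 \cdot 4 \cdot \frac{1}{35926} + 40 \cdot \frac{1}{1185} = 48 \cdot \frac{1}{35926} + \frac{8}{237} = \frac{24}{17963} + \frac{8}{237} = \frac{149392}{4257231}$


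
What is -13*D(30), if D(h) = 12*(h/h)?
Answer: -156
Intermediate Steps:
D(h) = 12 (D(h) = 12*1 = 12)
-13*D(30) = -13*12 = -156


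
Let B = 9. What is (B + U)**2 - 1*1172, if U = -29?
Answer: -772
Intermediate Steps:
(B + U)**2 - 1*1172 = (9 - 29)**2 - 1*1172 = (-20)**2 - 1172 = 400 - 1172 = -772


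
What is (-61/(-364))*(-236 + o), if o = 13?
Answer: -13603/364 ≈ -37.371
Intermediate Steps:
(-61/(-364))*(-236 + o) = (-61/(-364))*(-236 + 13) = -61*(-1/364)*(-223) = (61/364)*(-223) = -13603/364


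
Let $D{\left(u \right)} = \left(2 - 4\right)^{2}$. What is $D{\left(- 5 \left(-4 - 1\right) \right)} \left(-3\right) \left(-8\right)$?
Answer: $96$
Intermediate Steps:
$D{\left(u \right)} = 4$ ($D{\left(u \right)} = \left(2 - 4\right)^{2} = \left(-2\right)^{2} = 4$)
$D{\left(- 5 \left(-4 - 1\right) \right)} \left(-3\right) \left(-8\right) = 4 \left(-3\right) \left(-8\right) = \left(-12\right) \left(-8\right) = 96$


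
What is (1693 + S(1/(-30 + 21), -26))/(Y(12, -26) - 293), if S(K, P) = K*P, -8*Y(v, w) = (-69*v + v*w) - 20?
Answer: -15263/1332 ≈ -11.459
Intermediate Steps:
Y(v, w) = 5/2 + 69*v/8 - v*w/8 (Y(v, w) = -((-69*v + v*w) - 20)/8 = -(-20 - 69*v + v*w)/8 = 5/2 + 69*v/8 - v*w/8)
(1693 + S(1/(-30 + 21), -26))/(Y(12, -26) - 293) = (1693 - 26/(-30 + 21))/((5/2 + (69/8)*12 - ⅛*12*(-26)) - 293) = (1693 - 26/(-9))/((5/2 + 207/2 + 39) - 293) = (1693 - ⅑*(-26))/(145 - 293) = (1693 + 26/9)/(-148) = (15263/9)*(-1/148) = -15263/1332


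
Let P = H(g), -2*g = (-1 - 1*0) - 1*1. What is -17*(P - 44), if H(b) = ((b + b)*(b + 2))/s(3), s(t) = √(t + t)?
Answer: 748 - 17*√6 ≈ 706.36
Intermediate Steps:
g = 1 (g = -((-1 - 1*0) - 1*1)/2 = -((-1 + 0) - 1)/2 = -(-1 - 1)/2 = -½*(-2) = 1)
s(t) = √2*√t (s(t) = √(2*t) = √2*√t)
H(b) = b*√6*(2 + b)/3 (H(b) = ((b + b)*(b + 2))/((√2*√3)) = ((2*b)*(2 + b))/(√6) = (2*b*(2 + b))*(√6/6) = b*√6*(2 + b)/3)
P = √6 (P = (⅓)*1*√6*(2 + 1) = (⅓)*1*√6*3 = √6 ≈ 2.4495)
-17*(P - 44) = -17*(√6 - 44) = -17*(-44 + √6) = 748 - 17*√6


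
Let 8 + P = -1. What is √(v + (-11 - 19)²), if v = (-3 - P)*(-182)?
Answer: 8*I*√3 ≈ 13.856*I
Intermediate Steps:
P = -9 (P = -8 - 1 = -9)
v = -1092 (v = (-3 - 1*(-9))*(-182) = (-3 + 9)*(-182) = 6*(-182) = -1092)
√(v + (-11 - 19)²) = √(-1092 + (-11 - 19)²) = √(-1092 + (-30)²) = √(-1092 + 900) = √(-192) = 8*I*√3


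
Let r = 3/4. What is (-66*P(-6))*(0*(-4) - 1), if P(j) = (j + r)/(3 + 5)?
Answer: -693/16 ≈ -43.313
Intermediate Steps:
r = ¾ (r = 3*(¼) = ¾ ≈ 0.75000)
P(j) = 3/32 + j/8 (P(j) = (j + ¾)/(3 + 5) = (¾ + j)/8 = (¾ + j)*(⅛) = 3/32 + j/8)
(-66*P(-6))*(0*(-4) - 1) = (-66*(3/32 + (⅛)*(-6)))*(0*(-4) - 1) = (-66*(3/32 - ¾))*(0 - 1) = -66*(-21/32)*(-1) = (693/16)*(-1) = -693/16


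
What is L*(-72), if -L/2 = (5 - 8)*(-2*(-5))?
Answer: -4320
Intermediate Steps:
L = 60 (L = -2*(5 - 8)*(-2*(-5)) = -(-6)*10 = -2*(-30) = 60)
L*(-72) = 60*(-72) = -4320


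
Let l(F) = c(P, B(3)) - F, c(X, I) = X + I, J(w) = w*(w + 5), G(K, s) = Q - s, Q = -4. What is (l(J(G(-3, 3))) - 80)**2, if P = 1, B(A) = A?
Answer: 8100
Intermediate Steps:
G(K, s) = -4 - s
J(w) = w*(5 + w)
c(X, I) = I + X
l(F) = 4 - F (l(F) = (3 + 1) - F = 4 - F)
(l(J(G(-3, 3))) - 80)**2 = ((4 - (-4 - 1*3)*(5 + (-4 - 1*3))) - 80)**2 = ((4 - (-4 - 3)*(5 + (-4 - 3))) - 80)**2 = ((4 - (-7)*(5 - 7)) - 80)**2 = ((4 - (-7)*(-2)) - 80)**2 = ((4 - 1*14) - 80)**2 = ((4 - 14) - 80)**2 = (-10 - 80)**2 = (-90)**2 = 8100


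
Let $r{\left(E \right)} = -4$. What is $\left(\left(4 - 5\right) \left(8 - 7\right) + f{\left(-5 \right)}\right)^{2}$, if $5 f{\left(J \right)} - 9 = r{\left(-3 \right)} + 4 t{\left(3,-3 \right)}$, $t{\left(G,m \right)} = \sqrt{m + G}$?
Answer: $0$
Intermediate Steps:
$t{\left(G,m \right)} = \sqrt{G + m}$
$f{\left(J \right)} = 1$ ($f{\left(J \right)} = \frac{9}{5} + \frac{-4 + 4 \sqrt{3 - 3}}{5} = \frac{9}{5} + \frac{-4 + 4 \sqrt{0}}{5} = \frac{9}{5} + \frac{-4 + 4 \cdot 0}{5} = \frac{9}{5} + \frac{-4 + 0}{5} = \frac{9}{5} + \frac{1}{5} \left(-4\right) = \frac{9}{5} - \frac{4}{5} = 1$)
$\left(\left(4 - 5\right) \left(8 - 7\right) + f{\left(-5 \right)}\right)^{2} = \left(\left(4 - 5\right) \left(8 - 7\right) + 1\right)^{2} = \left(- (8 - 7) + 1\right)^{2} = \left(\left(-1\right) 1 + 1\right)^{2} = \left(-1 + 1\right)^{2} = 0^{2} = 0$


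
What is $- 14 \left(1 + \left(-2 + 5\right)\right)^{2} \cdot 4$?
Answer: $-896$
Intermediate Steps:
$- 14 \left(1 + \left(-2 + 5\right)\right)^{2} \cdot 4 = - 14 \left(1 + 3\right)^{2} \cdot 4 = - 14 \cdot 4^{2} \cdot 4 = \left(-14\right) 16 \cdot 4 = \left(-224\right) 4 = -896$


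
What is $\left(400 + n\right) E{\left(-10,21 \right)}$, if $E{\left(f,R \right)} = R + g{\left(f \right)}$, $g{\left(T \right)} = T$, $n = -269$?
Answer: $1441$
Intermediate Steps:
$E{\left(f,R \right)} = R + f$
$\left(400 + n\right) E{\left(-10,21 \right)} = \left(400 - 269\right) \left(21 - 10\right) = 131 \cdot 11 = 1441$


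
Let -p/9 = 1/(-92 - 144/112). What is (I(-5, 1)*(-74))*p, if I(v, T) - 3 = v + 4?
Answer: -9324/653 ≈ -14.279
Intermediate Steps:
I(v, T) = 7 + v (I(v, T) = 3 + (v + 4) = 3 + (4 + v) = 7 + v)
p = 63/653 (p = -9/(-92 - 144/112) = -9/(-92 - 144*1/112) = -9/(-92 - 9/7) = -9/(-653/7) = -9*(-7/653) = 63/653 ≈ 0.096478)
(I(-5, 1)*(-74))*p = ((7 - 5)*(-74))*(63/653) = (2*(-74))*(63/653) = -148*63/653 = -9324/653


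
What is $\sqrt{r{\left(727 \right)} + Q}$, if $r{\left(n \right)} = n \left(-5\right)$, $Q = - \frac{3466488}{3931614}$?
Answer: $\frac{i \sqrt{1561165656036447}}{655269} \approx 60.298 i$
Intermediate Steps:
$Q = - \frac{577748}{655269}$ ($Q = \left(-3466488\right) \frac{1}{3931614} = - \frac{577748}{655269} \approx -0.8817$)
$r{\left(n \right)} = - 5 n$
$\sqrt{r{\left(727 \right)} + Q} = \sqrt{\left(-5\right) 727 - \frac{577748}{655269}} = \sqrt{-3635 - \frac{577748}{655269}} = \sqrt{- \frac{2382480563}{655269}} = \frac{i \sqrt{1561165656036447}}{655269}$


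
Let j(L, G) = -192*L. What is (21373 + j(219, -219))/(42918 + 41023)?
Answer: -20675/83941 ≈ -0.24630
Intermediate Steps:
(21373 + j(219, -219))/(42918 + 41023) = (21373 - 192*219)/(42918 + 41023) = (21373 - 42048)/83941 = -20675*1/83941 = -20675/83941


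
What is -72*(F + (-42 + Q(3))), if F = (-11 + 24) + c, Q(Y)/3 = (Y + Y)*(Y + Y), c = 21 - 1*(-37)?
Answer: -9864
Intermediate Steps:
c = 58 (c = 21 + 37 = 58)
Q(Y) = 12*Y² (Q(Y) = 3*((Y + Y)*(Y + Y)) = 3*((2*Y)*(2*Y)) = 3*(4*Y²) = 12*Y²)
F = 71 (F = (-11 + 24) + 58 = 13 + 58 = 71)
-72*(F + (-42 + Q(3))) = -72*(71 + (-42 + 12*3²)) = -72*(71 + (-42 + 12*9)) = -72*(71 + (-42 + 108)) = -72*(71 + 66) = -72*137 = -9864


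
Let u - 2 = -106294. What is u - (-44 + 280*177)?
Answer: -155808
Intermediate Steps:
u = -106292 (u = 2 - 106294 = -106292)
u - (-44 + 280*177) = -106292 - (-44 + 280*177) = -106292 - (-44 + 49560) = -106292 - 1*49516 = -106292 - 49516 = -155808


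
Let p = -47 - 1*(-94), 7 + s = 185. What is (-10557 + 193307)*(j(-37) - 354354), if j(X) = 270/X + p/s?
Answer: -213252963776875/3293 ≈ -6.4759e+10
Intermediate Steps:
s = 178 (s = -7 + 185 = 178)
p = 47 (p = -47 + 94 = 47)
j(X) = 47/178 + 270/X (j(X) = 270/X + 47/178 = 47/178 + 270/X)
(-10557 + 193307)*(j(-37) - 354354) = (-10557 + 193307)*((47/178 + 270/(-37)) - 354354) = 182750*((47/178 + 270*(-1/37)) - 354354) = 182750*((47/178 - 270/37) - 354354) = 182750*(-46321/6586 - 354354) = 182750*(-2333821765/6586) = -213252963776875/3293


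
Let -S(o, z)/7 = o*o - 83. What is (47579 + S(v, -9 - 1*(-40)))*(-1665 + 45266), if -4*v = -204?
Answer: 1305980753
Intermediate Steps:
v = 51 (v = -¼*(-204) = 51)
S(o, z) = 581 - 7*o² (S(o, z) = -7*(o*o - 83) = -7*(o² - 83) = -7*(-83 + o²) = 581 - 7*o²)
(47579 + S(v, -9 - 1*(-40)))*(-1665 + 45266) = (47579 + (581 - 7*51²))*(-1665 + 45266) = (47579 + (581 - 7*2601))*43601 = (47579 + (581 - 18207))*43601 = (47579 - 17626)*43601 = 29953*43601 = 1305980753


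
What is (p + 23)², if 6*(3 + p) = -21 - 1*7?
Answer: 2116/9 ≈ 235.11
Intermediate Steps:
p = -23/3 (p = -3 + (-21 - 1*7)/6 = -3 + (-21 - 7)/6 = -3 + (⅙)*(-28) = -3 - 14/3 = -23/3 ≈ -7.6667)
(p + 23)² = (-23/3 + 23)² = (46/3)² = 2116/9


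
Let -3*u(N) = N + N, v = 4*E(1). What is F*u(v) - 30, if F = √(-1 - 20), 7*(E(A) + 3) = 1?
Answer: -30 + 160*I*√21/21 ≈ -30.0 + 34.915*I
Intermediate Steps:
E(A) = -20/7 (E(A) = -3 + (⅐)*1 = -3 + ⅐ = -20/7)
v = -80/7 (v = 4*(-20/7) = -80/7 ≈ -11.429)
u(N) = -2*N/3 (u(N) = -(N + N)/3 = -2*N/3)
F = I*√21 (F = √(-21) = I*√21 ≈ 4.5826*I)
F*u(v) - 30 = (I*√21)*(-⅔*(-80/7)) - 30 = (I*√21)*(160/21) - 30 = 160*I*√21/21 - 30 = -30 + 160*I*√21/21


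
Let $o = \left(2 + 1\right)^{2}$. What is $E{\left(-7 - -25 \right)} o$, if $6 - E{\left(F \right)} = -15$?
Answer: $189$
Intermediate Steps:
$o = 9$ ($o = 3^{2} = 9$)
$E{\left(F \right)} = 21$ ($E{\left(F \right)} = 6 - -15 = 6 + 15 = 21$)
$E{\left(-7 - -25 \right)} o = 21 \cdot 9 = 189$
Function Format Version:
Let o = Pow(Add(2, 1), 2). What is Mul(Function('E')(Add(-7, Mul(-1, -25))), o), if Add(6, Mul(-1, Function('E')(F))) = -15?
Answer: 189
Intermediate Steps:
o = 9 (o = Pow(3, 2) = 9)
Function('E')(F) = 21 (Function('E')(F) = Add(6, Mul(-1, -15)) = Add(6, 15) = 21)
Mul(Function('E')(Add(-7, Mul(-1, -25))), o) = Mul(21, 9) = 189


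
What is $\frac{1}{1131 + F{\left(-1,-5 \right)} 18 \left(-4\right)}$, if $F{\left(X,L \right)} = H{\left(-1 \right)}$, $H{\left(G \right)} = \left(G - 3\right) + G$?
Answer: $\frac{1}{1491} \approx 0.00067069$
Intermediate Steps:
$H{\left(G \right)} = -3 + 2 G$ ($H{\left(G \right)} = \left(-3 + G\right) + G = -3 + 2 G$)
$F{\left(X,L \right)} = -5$ ($F{\left(X,L \right)} = -3 + 2 \left(-1\right) = -3 - 2 = -5$)
$\frac{1}{1131 + F{\left(-1,-5 \right)} 18 \left(-4\right)} = \frac{1}{1131 + \left(-5\right) 18 \left(-4\right)} = \frac{1}{1131 - -360} = \frac{1}{1131 + 360} = \frac{1}{1491}$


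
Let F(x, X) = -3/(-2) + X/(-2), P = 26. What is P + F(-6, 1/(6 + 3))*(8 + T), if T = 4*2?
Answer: 442/9 ≈ 49.111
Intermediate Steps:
T = 8
F(x, X) = 3/2 - X/2 (F(x, X) = -3*(-1/2) + X*(-1/2) = 3/2 - X/2)
P + F(-6, 1/(6 + 3))*(8 + T) = 26 + (3/2 - 1/(2*(6 + 3)))*(8 + 8) = 26 + (3/2 - 1/2/9)*16 = 26 + (3/2 - 1/2*1/9)*16 = 26 + (3/2 - 1/18)*16 = 26 + (13/9)*16 = 26 + 208/9 = 442/9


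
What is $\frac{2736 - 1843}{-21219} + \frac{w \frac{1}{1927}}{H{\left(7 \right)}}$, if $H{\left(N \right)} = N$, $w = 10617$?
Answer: $\frac{213236446}{286223091} \approx 0.745$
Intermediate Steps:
$\frac{2736 - 1843}{-21219} + \frac{w \frac{1}{1927}}{H{\left(7 \right)}} = \frac{2736 - 1843}{-21219} + \frac{10617 \cdot \frac{1}{1927}}{7} = 893 \left(- \frac{1}{21219}\right) + 10617 \cdot \frac{1}{1927} \cdot \frac{1}{7} = - \frac{893}{21219} + \frac{10617}{1927} \cdot \frac{1}{7} = - \frac{893}{21219} + \frac{10617}{13489} = \frac{213236446}{286223091}$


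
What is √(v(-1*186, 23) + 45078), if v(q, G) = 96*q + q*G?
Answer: 4*√1434 ≈ 151.47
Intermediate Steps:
v(q, G) = 96*q + G*q
√(v(-1*186, 23) + 45078) = √((-1*186)*(96 + 23) + 45078) = √(-186*119 + 45078) = √(-22134 + 45078) = √22944 = 4*√1434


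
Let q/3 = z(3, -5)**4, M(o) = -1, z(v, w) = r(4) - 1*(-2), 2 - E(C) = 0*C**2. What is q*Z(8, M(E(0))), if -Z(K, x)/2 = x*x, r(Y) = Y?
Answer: -7776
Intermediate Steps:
E(C) = 2 (E(C) = 2 - 0*C**2 = 2 - 1*0 = 2 + 0 = 2)
z(v, w) = 6 (z(v, w) = 4 - 1*(-2) = 4 + 2 = 6)
Z(K, x) = -2*x**2 (Z(K, x) = -2*x*x = -2*x**2)
q = 3888 (q = 3*6**4 = 3*1296 = 3888)
q*Z(8, M(E(0))) = 3888*(-2*(-1)**2) = 3888*(-2*1) = 3888*(-2) = -7776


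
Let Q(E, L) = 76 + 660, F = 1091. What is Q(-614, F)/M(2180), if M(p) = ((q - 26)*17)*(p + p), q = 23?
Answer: -92/27795 ≈ -0.0033099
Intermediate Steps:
Q(E, L) = 736
M(p) = -102*p (M(p) = ((23 - 26)*17)*(p + p) = (-3*17)*(2*p) = -102*p)
Q(-614, F)/M(2180) = 736/((-102*2180)) = 736/(-222360) = 736*(-1/222360) = -92/27795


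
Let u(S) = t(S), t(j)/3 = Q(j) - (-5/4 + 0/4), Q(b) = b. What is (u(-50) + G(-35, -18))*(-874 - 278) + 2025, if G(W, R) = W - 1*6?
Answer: 217737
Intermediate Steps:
G(W, R) = -6 + W (G(W, R) = W - 6 = -6 + W)
t(j) = 15/4 + 3*j (t(j) = 3*(j - (-5/4 + 0/4)) = 3*(j - (-5*¼ + 0*(¼))) = 3*(j - (-5/4 + 0)) = 3*(j - 1*(-5/4)) = 3*(j + 5/4) = 3*(5/4 + j) = 15/4 + 3*j)
u(S) = 15/4 + 3*S
(u(-50) + G(-35, -18))*(-874 - 278) + 2025 = ((15/4 + 3*(-50)) + (-6 - 35))*(-874 - 278) + 2025 = ((15/4 - 150) - 41)*(-1152) + 2025 = (-585/4 - 41)*(-1152) + 2025 = -749/4*(-1152) + 2025 = 215712 + 2025 = 217737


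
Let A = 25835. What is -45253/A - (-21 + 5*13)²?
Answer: -50061813/25835 ≈ -1937.8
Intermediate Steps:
-45253/A - (-21 + 5*13)² = -45253/25835 - (-21 + 5*13)² = -45253*1/25835 - (-21 + 65)² = -45253/25835 - 1*44² = -45253/25835 - 1*1936 = -45253/25835 - 1936 = -50061813/25835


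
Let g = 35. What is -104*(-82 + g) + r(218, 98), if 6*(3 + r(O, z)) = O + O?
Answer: 14873/3 ≈ 4957.7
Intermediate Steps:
r(O, z) = -3 + O/3 (r(O, z) = -3 + (O + O)/6 = -3 + (2*O)/6 = -3 + O/3)
-104*(-82 + g) + r(218, 98) = -104*(-82 + 35) + (-3 + (⅓)*218) = -104*(-47) + (-3 + 218/3) = 4888 + 209/3 = 14873/3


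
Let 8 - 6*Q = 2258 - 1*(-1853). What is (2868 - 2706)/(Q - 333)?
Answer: -972/6101 ≈ -0.15932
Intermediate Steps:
Q = -4103/6 (Q = 4/3 - (2258 - 1*(-1853))/6 = 4/3 - (2258 + 1853)/6 = 4/3 - ⅙*4111 = 4/3 - 4111/6 = -4103/6 ≈ -683.83)
(2868 - 2706)/(Q - 333) = (2868 - 2706)/(-4103/6 - 333) = 162/(-6101/6) = 162*(-6/6101) = -972/6101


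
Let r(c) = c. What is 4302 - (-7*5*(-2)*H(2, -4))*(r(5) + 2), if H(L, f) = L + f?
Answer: 5282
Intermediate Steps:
4302 - (-7*5*(-2)*H(2, -4))*(r(5) + 2) = 4302 - (-7*5*(-2)*(2 - 4))*(5 + 2) = 4302 - (-(-70)*(-2))*7 = 4302 - (-7*20)*7 = 4302 - (-140)*7 = 4302 - 1*(-980) = 4302 + 980 = 5282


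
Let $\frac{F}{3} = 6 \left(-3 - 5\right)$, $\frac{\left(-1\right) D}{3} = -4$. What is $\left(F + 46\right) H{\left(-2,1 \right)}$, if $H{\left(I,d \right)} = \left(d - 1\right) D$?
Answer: $0$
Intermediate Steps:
$D = 12$ ($D = \left(-3\right) \left(-4\right) = 12$)
$H{\left(I,d \right)} = -12 + 12 d$ ($H{\left(I,d \right)} = \left(d - 1\right) 12 = \left(-1 + d\right) 12 = -12 + 12 d$)
$F = -144$ ($F = 3 \cdot 6 \left(-3 - 5\right) = 3 \cdot 6 \left(-8\right) = 3 \left(-48\right) = -144$)
$\left(F + 46\right) H{\left(-2,1 \right)} = \left(-144 + 46\right) \left(-12 + 12 \cdot 1\right) = - 98 \left(-12 + 12\right) = \left(-98\right) 0 = 0$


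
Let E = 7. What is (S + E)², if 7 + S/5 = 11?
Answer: 729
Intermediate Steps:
S = 20 (S = -35 + 5*11 = -35 + 55 = 20)
(S + E)² = (20 + 7)² = 27² = 729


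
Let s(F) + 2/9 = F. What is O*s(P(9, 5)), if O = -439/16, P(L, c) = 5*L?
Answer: -176917/144 ≈ -1228.6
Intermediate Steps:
s(F) = -2/9 + F
O = -439/16 (O = -439*1/16 = -439/16 ≈ -27.438)
O*s(P(9, 5)) = -439*(-2/9 + 5*9)/16 = -439*(-2/9 + 45)/16 = -439/16*403/9 = -176917/144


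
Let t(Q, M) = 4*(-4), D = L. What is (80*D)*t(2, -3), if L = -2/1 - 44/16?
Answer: 6080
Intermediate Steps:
L = -19/4 (L = -2*1 - 44*1/16 = -2 - 11/4 = -19/4 ≈ -4.7500)
D = -19/4 ≈ -4.7500
t(Q, M) = -16
(80*D)*t(2, -3) = (80*(-19/4))*(-16) = -380*(-16) = 6080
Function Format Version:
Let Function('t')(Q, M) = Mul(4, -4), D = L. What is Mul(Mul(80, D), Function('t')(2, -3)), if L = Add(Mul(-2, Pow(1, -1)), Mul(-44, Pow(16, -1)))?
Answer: 6080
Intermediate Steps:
L = Rational(-19, 4) (L = Add(Mul(-2, 1), Mul(-44, Rational(1, 16))) = Add(-2, Rational(-11, 4)) = Rational(-19, 4) ≈ -4.7500)
D = Rational(-19, 4) ≈ -4.7500
Function('t')(Q, M) = -16
Mul(Mul(80, D), Function('t')(2, -3)) = Mul(Mul(80, Rational(-19, 4)), -16) = Mul(-380, -16) = 6080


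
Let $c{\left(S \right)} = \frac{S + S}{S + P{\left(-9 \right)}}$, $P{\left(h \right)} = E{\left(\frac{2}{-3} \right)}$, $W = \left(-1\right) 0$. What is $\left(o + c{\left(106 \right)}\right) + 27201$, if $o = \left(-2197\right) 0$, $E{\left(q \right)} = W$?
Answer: $27203$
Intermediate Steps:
$W = 0$
$E{\left(q \right)} = 0$
$P{\left(h \right)} = 0$
$o = 0$
$c{\left(S \right)} = 2$ ($c{\left(S \right)} = \frac{S + S}{S + 0} = \frac{2 S}{S} = 2$)
$\left(o + c{\left(106 \right)}\right) + 27201 = \left(0 + 2\right) + 27201 = 2 + 27201 = 27203$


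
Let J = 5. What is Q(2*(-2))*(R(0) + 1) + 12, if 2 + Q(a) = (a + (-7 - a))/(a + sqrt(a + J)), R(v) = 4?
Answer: 41/3 ≈ 13.667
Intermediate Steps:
Q(a) = -2 - 7/(a + sqrt(5 + a)) (Q(a) = -2 + (a + (-7 - a))/(a + sqrt(a + 5)) = -2 - 7/(a + sqrt(5 + a)))
Q(2*(-2))*(R(0) + 1) + 12 = ((-7 - 4*(-2) - 2*sqrt(5 + 2*(-2)))/(2*(-2) + sqrt(5 + 2*(-2))))*(4 + 1) + 12 = ((-7 - 2*(-4) - 2*sqrt(5 - 4))/(-4 + sqrt(5 - 4)))*5 + 12 = ((-7 + 8 - 2*sqrt(1))/(-4 + sqrt(1)))*5 + 12 = ((-7 + 8 - 2*1)/(-4 + 1))*5 + 12 = ((-7 + 8 - 2)/(-3))*5 + 12 = -1/3*(-1)*5 + 12 = (1/3)*5 + 12 = 5/3 + 12 = 41/3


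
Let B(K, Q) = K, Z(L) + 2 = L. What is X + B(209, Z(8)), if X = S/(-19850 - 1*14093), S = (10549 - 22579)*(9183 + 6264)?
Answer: 192921497/33943 ≈ 5683.7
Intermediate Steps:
Z(L) = -2 + L
S = -185827410 (S = -12030*15447 = -185827410)
X = 185827410/33943 (X = -185827410/(-19850 - 1*14093) = -185827410/(-19850 - 14093) = -185827410/(-33943) = -185827410*(-1/33943) = 185827410/33943 ≈ 5474.7)
X + B(209, Z(8)) = 185827410/33943 + 209 = 192921497/33943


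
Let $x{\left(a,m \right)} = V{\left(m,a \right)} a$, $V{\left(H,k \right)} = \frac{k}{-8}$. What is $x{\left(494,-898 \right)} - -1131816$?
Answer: $\frac{2202623}{2} \approx 1.1013 \cdot 10^{6}$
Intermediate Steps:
$V{\left(H,k \right)} = - \frac{k}{8}$ ($V{\left(H,k \right)} = k \left(- \frac{1}{8}\right) = - \frac{k}{8}$)
$x{\left(a,m \right)} = - \frac{a^{2}}{8}$ ($x{\left(a,m \right)} = - \frac{a}{8} a = - \frac{a^{2}}{8}$)
$x{\left(494,-898 \right)} - -1131816 = - \frac{494^{2}}{8} - -1131816 = \left(- \frac{1}{8}\right) 244036 + 1131816 = - \frac{61009}{2} + 1131816 = \frac{2202623}{2}$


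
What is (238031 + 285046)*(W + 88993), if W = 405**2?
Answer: 132347896386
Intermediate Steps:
W = 164025
(238031 + 285046)*(W + 88993) = (238031 + 285046)*(164025 + 88993) = 523077*253018 = 132347896386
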